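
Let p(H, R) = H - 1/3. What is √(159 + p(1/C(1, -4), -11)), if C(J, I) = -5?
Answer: √35655/15 ≈ 12.588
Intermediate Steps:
p(H, R) = -⅓ + H (p(H, R) = H - 1*⅓ = H - ⅓ = -⅓ + H)
√(159 + p(1/C(1, -4), -11)) = √(159 + (-⅓ + 1/(-5))) = √(159 + (-⅓ - ⅕)) = √(159 - 8/15) = √(2377/15) = √35655/15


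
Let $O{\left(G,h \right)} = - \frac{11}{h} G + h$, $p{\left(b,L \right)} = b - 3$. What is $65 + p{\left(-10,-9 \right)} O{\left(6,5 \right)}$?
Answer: $\frac{858}{5} \approx 171.6$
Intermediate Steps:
$p{\left(b,L \right)} = -3 + b$
$O{\left(G,h \right)} = h - \frac{11 G}{h}$ ($O{\left(G,h \right)} = - \frac{11 G}{h} + h = h - \frac{11 G}{h}$)
$65 + p{\left(-10,-9 \right)} O{\left(6,5 \right)} = 65 + \left(-3 - 10\right) \left(5 - \frac{66}{5}\right) = 65 - 13 \left(5 - 66 \cdot \frac{1}{5}\right) = 65 - 13 \left(5 - \frac{66}{5}\right) = 65 - - \frac{533}{5} = 65 + \frac{533}{5} = \frac{858}{5}$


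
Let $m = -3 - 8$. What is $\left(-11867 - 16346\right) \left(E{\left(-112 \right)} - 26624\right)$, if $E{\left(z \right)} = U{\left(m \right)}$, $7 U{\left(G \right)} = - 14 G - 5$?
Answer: $\frac{5253796647}{7} \approx 7.5054 \cdot 10^{8}$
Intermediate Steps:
$m = -11$ ($m = -3 - 8 = -11$)
$U{\left(G \right)} = - \frac{5}{7} - 2 G$ ($U{\left(G \right)} = \frac{- 14 G - 5}{7} = \frac{-5 - 14 G}{7} = - \frac{5}{7} - 2 G$)
$E{\left(z \right)} = \frac{149}{7}$ ($E{\left(z \right)} = - \frac{5}{7} - -22 = - \frac{5}{7} + 22 = \frac{149}{7}$)
$\left(-11867 - 16346\right) \left(E{\left(-112 \right)} - 26624\right) = \left(-11867 - 16346\right) \left(\frac{149}{7} - 26624\right) = \left(-28213\right) \left(- \frac{186219}{7}\right) = \frac{5253796647}{7}$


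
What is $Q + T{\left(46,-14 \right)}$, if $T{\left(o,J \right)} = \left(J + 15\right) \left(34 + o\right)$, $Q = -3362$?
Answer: $-3282$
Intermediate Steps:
$T{\left(o,J \right)} = \left(15 + J\right) \left(34 + o\right)$
$Q + T{\left(46,-14 \right)} = -3362 + \left(510 + 15 \cdot 46 + 34 \left(-14\right) - 644\right) = -3362 + \left(510 + 690 - 476 - 644\right) = -3362 + 80 = -3282$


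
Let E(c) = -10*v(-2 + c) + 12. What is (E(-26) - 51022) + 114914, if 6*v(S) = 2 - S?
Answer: 63854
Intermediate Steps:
v(S) = 1/3 - S/6 (v(S) = (2 - S)/6 = 1/3 - S/6)
E(c) = 16/3 + 5*c/3 (E(c) = -10*(1/3 - (-2 + c)/6) + 12 = -10*(1/3 + (1/3 - c/6)) + 12 = -10*(2/3 - c/6) + 12 = (-20/3 + 5*c/3) + 12 = 16/3 + 5*c/3)
(E(-26) - 51022) + 114914 = ((16/3 + (5/3)*(-26)) - 51022) + 114914 = ((16/3 - 130/3) - 51022) + 114914 = (-38 - 51022) + 114914 = -51060 + 114914 = 63854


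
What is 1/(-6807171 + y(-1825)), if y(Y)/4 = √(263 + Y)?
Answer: -6807171/46337577048233 - 4*I*√1562/46337577048233 ≈ -1.469e-7 - 3.4117e-12*I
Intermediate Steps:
y(Y) = 4*√(263 + Y)
1/(-6807171 + y(-1825)) = 1/(-6807171 + 4*√(263 - 1825)) = 1/(-6807171 + 4*√(-1562)) = 1/(-6807171 + 4*(I*√1562)) = 1/(-6807171 + 4*I*√1562)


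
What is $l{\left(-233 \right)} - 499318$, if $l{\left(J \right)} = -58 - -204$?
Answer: $-499172$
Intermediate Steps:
$l{\left(J \right)} = 146$ ($l{\left(J \right)} = -58 + 204 = 146$)
$l{\left(-233 \right)} - 499318 = 146 - 499318 = -499172$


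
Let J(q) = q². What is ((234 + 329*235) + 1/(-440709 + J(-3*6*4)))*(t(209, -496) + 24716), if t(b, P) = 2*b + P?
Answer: 832136826382912/435525 ≈ 1.9107e+9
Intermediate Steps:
t(b, P) = P + 2*b
((234 + 329*235) + 1/(-440709 + J(-3*6*4)))*(t(209, -496) + 24716) = ((234 + 329*235) + 1/(-440709 + (-3*6*4)²))*((-496 + 2*209) + 24716) = ((234 + 77315) + 1/(-440709 + (-18*4)²))*((-496 + 418) + 24716) = (77549 + 1/(-440709 + (-72)²))*(-78 + 24716) = (77549 + 1/(-440709 + 5184))*24638 = (77549 + 1/(-435525))*24638 = (77549 - 1/435525)*24638 = (33774528224/435525)*24638 = 832136826382912/435525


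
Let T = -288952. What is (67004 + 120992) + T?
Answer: -100956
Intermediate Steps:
(67004 + 120992) + T = (67004 + 120992) - 288952 = 187996 - 288952 = -100956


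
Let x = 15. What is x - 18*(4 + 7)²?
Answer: -2163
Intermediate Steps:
x - 18*(4 + 7)² = 15 - 18*(4 + 7)² = 15 - 18*11² = 15 - 18*121 = 15 - 2178 = -2163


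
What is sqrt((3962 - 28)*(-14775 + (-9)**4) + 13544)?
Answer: 2*I*sqrt(8075083) ≈ 5683.3*I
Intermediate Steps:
sqrt((3962 - 28)*(-14775 + (-9)**4) + 13544) = sqrt(3934*(-14775 + 6561) + 13544) = sqrt(3934*(-8214) + 13544) = sqrt(-32313876 + 13544) = sqrt(-32300332) = 2*I*sqrt(8075083)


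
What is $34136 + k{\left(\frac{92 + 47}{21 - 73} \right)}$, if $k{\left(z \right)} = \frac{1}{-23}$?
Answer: $\frac{785127}{23} \approx 34136.0$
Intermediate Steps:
$k{\left(z \right)} = - \frac{1}{23}$
$34136 + k{\left(\frac{92 + 47}{21 - 73} \right)} = 34136 - \frac{1}{23} = \frac{785127}{23}$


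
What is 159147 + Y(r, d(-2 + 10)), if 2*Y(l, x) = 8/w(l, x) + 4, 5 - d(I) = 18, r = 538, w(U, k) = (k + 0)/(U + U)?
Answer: 2064633/13 ≈ 1.5882e+5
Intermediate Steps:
w(U, k) = k/(2*U) (w(U, k) = k/((2*U)) = k*(1/(2*U)) = k/(2*U))
d(I) = -13 (d(I) = 5 - 1*18 = 5 - 18 = -13)
Y(l, x) = 2 + 8*l/x (Y(l, x) = (8/(x/(2*l)) + 4)/2 = ((2*l/x)*8 + 4)/2 = (16*l/x + 4)/2 = (4 + 16*l/x)/2 = 2 + 8*l/x)
159147 + Y(r, d(-2 + 10)) = 159147 + (2 + 8*538/(-13)) = 159147 + (2 + 8*538*(-1/13)) = 159147 + (2 - 4304/13) = 159147 - 4278/13 = 2064633/13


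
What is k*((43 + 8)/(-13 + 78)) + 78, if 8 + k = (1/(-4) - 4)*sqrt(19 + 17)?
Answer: 6723/130 ≈ 51.715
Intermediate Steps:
k = -67/2 (k = -8 + (1/(-4) - 4)*sqrt(19 + 17) = -8 + (-1/4 - 4)*sqrt(36) = -8 - 17/4*6 = -8 - 51/2 = -67/2 ≈ -33.500)
k*((43 + 8)/(-13 + 78)) + 78 = -67*(43 + 8)/(2*(-13 + 78)) + 78 = -3417/(2*65) + 78 = -67/2*51/65 + 78 = -3417/130 + 78 = 6723/130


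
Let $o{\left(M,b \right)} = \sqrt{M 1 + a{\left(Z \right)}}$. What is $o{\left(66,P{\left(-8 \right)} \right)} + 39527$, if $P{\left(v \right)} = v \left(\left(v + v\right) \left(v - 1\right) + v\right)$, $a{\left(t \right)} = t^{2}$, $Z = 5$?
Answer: $39527 + \sqrt{91} \approx 39537.0$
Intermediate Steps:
$P{\left(v \right)} = v \left(v + 2 v \left(-1 + v\right)\right)$ ($P{\left(v \right)} = v \left(2 v \left(-1 + v\right) + v\right) = v \left(v + 2 v \left(-1 + v\right)\right)$)
$o{\left(M,b \right)} = \sqrt{25 + M}$ ($o{\left(M,b \right)} = \sqrt{M 1 + 5^{2}} = \sqrt{M + 25} = \sqrt{25 + M}$)
$o{\left(66,P{\left(-8 \right)} \right)} + 39527 = \sqrt{25 + 66} + 39527 = \sqrt{91} + 39527 = 39527 + \sqrt{91}$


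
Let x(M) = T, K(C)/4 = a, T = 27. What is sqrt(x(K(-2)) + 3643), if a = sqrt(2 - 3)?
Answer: sqrt(3670) ≈ 60.581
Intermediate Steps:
a = I (a = sqrt(-1) = I ≈ 1.0*I)
K(C) = 4*I
x(M) = 27
sqrt(x(K(-2)) + 3643) = sqrt(27 + 3643) = sqrt(3670)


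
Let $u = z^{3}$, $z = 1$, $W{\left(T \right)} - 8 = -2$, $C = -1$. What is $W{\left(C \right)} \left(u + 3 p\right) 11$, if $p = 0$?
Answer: $66$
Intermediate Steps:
$W{\left(T \right)} = 6$ ($W{\left(T \right)} = 8 - 2 = 6$)
$u = 1$ ($u = 1^{3} = 1$)
$W{\left(C \right)} \left(u + 3 p\right) 11 = 6 \left(1 + 3 \cdot 0\right) 11 = 6 \left(1 + 0\right) 11 = 6 \cdot 1 \cdot 11 = 6 \cdot 11 = 66$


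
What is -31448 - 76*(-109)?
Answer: -23164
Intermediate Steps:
-31448 - 76*(-109) = -31448 + 8284 = -23164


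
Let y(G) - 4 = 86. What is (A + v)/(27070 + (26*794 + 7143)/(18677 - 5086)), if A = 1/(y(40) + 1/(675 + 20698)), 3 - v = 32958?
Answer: -861550627326812/707751321456647 ≈ -1.2173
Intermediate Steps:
v = -32955 (v = 3 - 1*32958 = 3 - 32958 = -32955)
y(G) = 90 (y(G) = 4 + 86 = 90)
A = 21373/1923571 (A = 1/(90 + 1/(675 + 20698)) = 1/(90 + 1/21373) = 1/(1923571/21373) = 21373/1923571 ≈ 0.011111)
(A + v)/(27070 + (26*794 + 7143)/(18677 - 5086)) = (21373/1923571 - 32955)/(27070 + (26*794 + 7143)/(18677 - 5086)) = -63391260932/(1923571*(27070 + (20644 + 7143)/13591)) = -63391260932/(1923571*(27070 + 27787*(1/13591))) = -63391260932/(1923571*(27070 + 27787/13591)) = -63391260932/(1923571*367936157/13591) = -63391260932/1923571*13591/367936157 = -861550627326812/707751321456647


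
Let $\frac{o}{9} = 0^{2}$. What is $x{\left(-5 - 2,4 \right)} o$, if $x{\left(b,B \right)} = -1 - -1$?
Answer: $0$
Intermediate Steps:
$x{\left(b,B \right)} = 0$ ($x{\left(b,B \right)} = -1 + 1 = 0$)
$o = 0$ ($o = 9 \cdot 0^{2} = 9 \cdot 0 = 0$)
$x{\left(-5 - 2,4 \right)} o = 0 \cdot 0 = 0$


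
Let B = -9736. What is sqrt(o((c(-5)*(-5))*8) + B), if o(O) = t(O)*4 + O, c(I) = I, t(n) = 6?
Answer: 2*I*sqrt(2378) ≈ 97.53*I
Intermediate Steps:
o(O) = 24 + O (o(O) = 6*4 + O = 24 + O)
sqrt(o((c(-5)*(-5))*8) + B) = sqrt((24 - 5*(-5)*8) - 9736) = sqrt((24 + 25*8) - 9736) = sqrt((24 + 200) - 9736) = sqrt(224 - 9736) = sqrt(-9512) = 2*I*sqrt(2378)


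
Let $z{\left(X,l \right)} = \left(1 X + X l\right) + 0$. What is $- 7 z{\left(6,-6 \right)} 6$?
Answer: $1260$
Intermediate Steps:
$z{\left(X,l \right)} = X + X l$ ($z{\left(X,l \right)} = \left(X + X l\right) + 0 = X + X l$)
$- 7 z{\left(6,-6 \right)} 6 = - 7 \cdot 6 \left(1 - 6\right) 6 = - 7 \cdot 6 \left(-5\right) 6 = \left(-7\right) \left(-30\right) 6 = 210 \cdot 6 = 1260$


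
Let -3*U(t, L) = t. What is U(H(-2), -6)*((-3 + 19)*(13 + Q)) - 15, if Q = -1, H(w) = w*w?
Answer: -271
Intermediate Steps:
H(w) = w²
U(t, L) = -t/3
U(H(-2), -6)*((-3 + 19)*(13 + Q)) - 15 = (-⅓*(-2)²)*((-3 + 19)*(13 - 1)) - 15 = (-⅓*4)*(16*12) - 15 = -4/3*192 - 15 = -256 - 15 = -271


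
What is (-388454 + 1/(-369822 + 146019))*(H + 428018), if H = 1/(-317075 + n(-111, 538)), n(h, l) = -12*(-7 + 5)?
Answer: -3932560453693751682757/23652321651 ≈ -1.6627e+11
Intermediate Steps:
n(h, l) = 24 (n(h, l) = -12*(-2) = 24)
H = -1/317051 (H = 1/(-317075 + 24) = 1/(-317051) = -1/317051 ≈ -3.1541e-6)
(-388454 + 1/(-369822 + 146019))*(H + 428018) = (-388454 + 1/(-369822 + 146019))*(-1/317051 + 428018) = (-388454 + 1/(-223803))*(135703534917/317051) = (-388454 - 1/223803)*(135703534917/317051) = -86937170563/223803*135703534917/317051 = -3932560453693751682757/23652321651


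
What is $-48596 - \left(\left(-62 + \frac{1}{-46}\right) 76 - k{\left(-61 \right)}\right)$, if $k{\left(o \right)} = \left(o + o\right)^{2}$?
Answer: $- \frac{666962}{23} \approx -28998.0$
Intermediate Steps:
$k{\left(o \right)} = 4 o^{2}$ ($k{\left(o \right)} = \left(2 o\right)^{2} = 4 o^{2}$)
$-48596 - \left(\left(-62 + \frac{1}{-46}\right) 76 - k{\left(-61 \right)}\right) = -48596 - \left(\left(-62 + \frac{1}{-46}\right) 76 - 4 \left(-61\right)^{2}\right) = -48596 - \left(\left(-62 - \frac{1}{46}\right) 76 - 4 \cdot 3721\right) = -48596 - \left(\left(- \frac{2853}{46}\right) 76 - 14884\right) = -48596 - \left(- \frac{108414}{23} - 14884\right) = -48596 - - \frac{450746}{23} = -48596 + \frac{450746}{23} = - \frac{666962}{23}$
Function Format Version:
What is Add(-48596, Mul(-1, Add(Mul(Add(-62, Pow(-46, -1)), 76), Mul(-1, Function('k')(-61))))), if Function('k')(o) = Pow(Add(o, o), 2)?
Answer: Rational(-666962, 23) ≈ -28998.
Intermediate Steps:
Function('k')(o) = Mul(4, Pow(o, 2)) (Function('k')(o) = Pow(Mul(2, o), 2) = Mul(4, Pow(o, 2)))
Add(-48596, Mul(-1, Add(Mul(Add(-62, Pow(-46, -1)), 76), Mul(-1, Function('k')(-61))))) = Add(-48596, Mul(-1, Add(Mul(Add(-62, Pow(-46, -1)), 76), Mul(-1, Mul(4, Pow(-61, 2)))))) = Add(-48596, Mul(-1, Add(Mul(Add(-62, Rational(-1, 46)), 76), Mul(-1, Mul(4, 3721))))) = Add(-48596, Mul(-1, Add(Mul(Rational(-2853, 46), 76), Mul(-1, 14884)))) = Add(-48596, Mul(-1, Add(Rational(-108414, 23), -14884))) = Add(-48596, Mul(-1, Rational(-450746, 23))) = Add(-48596, Rational(450746, 23)) = Rational(-666962, 23)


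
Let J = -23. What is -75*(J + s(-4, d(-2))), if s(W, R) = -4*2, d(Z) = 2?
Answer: 2325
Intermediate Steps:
s(W, R) = -8
-75*(J + s(-4, d(-2))) = -75*(-23 - 8) = -75*(-31) = 2325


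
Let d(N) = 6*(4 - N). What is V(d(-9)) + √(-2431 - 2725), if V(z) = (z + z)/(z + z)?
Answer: 1 + 2*I*√1289 ≈ 1.0 + 71.805*I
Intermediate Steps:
d(N) = 24 - 6*N
V(z) = 1 (V(z) = (2*z)/((2*z)) = (2*z)*(1/(2*z)) = 1)
V(d(-9)) + √(-2431 - 2725) = 1 + √(-2431 - 2725) = 1 + √(-5156) = 1 + 2*I*√1289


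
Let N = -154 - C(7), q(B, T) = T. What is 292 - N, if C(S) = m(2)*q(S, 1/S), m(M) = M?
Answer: 3124/7 ≈ 446.29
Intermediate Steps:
C(S) = 2/S
N = -1080/7 (N = -154 - 2/7 = -1080/7 ≈ -154.29)
292 - N = 292 - 1*(-1080/7) = 292 + 1080/7 = 3124/7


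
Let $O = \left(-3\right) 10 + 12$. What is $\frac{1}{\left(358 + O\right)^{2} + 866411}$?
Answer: $\frac{1}{982011} \approx 1.0183 \cdot 10^{-6}$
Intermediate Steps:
$O = -18$ ($O = -30 + 12 = -18$)
$\frac{1}{\left(358 + O\right)^{2} + 866411} = \frac{1}{\left(358 - 18\right)^{2} + 866411} = \frac{1}{340^{2} + 866411} = \frac{1}{115600 + 866411} = \frac{1}{982011}$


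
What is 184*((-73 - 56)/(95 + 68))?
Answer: -23736/163 ≈ -145.62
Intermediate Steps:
184*((-73 - 56)/(95 + 68)) = 184*(-129/163) = -23736/163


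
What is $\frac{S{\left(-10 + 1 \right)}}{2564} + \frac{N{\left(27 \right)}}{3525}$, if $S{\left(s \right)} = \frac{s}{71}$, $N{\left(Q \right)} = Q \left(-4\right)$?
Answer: $- \frac{6564159}{213901700} \approx -0.030688$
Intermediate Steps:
$N{\left(Q \right)} = - 4 Q$
$S{\left(s \right)} = \frac{s}{71}$ ($S{\left(s \right)} = s \frac{1}{71} = \frac{s}{71}$)
$\frac{S{\left(-10 + 1 \right)}}{2564} + \frac{N{\left(27 \right)}}{3525} = \frac{\frac{1}{71} \left(-10 + 1\right)}{2564} + \frac{\left(-4\right) 27}{3525} = \frac{1}{71} \left(-9\right) \frac{1}{2564} - \frac{36}{1175} = \left(- \frac{9}{71}\right) \frac{1}{2564} - \frac{36}{1175} = - \frac{9}{182044} - \frac{36}{1175} = - \frac{6564159}{213901700}$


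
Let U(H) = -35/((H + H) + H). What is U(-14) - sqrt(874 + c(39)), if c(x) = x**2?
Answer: 5/6 - sqrt(2395) ≈ -48.105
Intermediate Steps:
U(H) = -35/(3*H) (U(H) = -35/(2*H + H) = -35*1/(3*H) = -35/(3*H))
U(-14) - sqrt(874 + c(39)) = -35/3/(-14) - sqrt(874 + 39**2) = -35/3*(-1/14) - sqrt(874 + 1521) = 5/6 - sqrt(2395)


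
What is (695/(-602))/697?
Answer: -695/419594 ≈ -0.0016564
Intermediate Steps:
(695/(-602))/697 = (695*(-1/602))*(1/697) = -695/602*1/697 = -695/419594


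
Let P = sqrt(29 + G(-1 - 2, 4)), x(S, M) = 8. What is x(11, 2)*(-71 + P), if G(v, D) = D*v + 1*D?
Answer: -568 + 8*sqrt(21) ≈ -531.34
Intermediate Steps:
G(v, D) = D + D*v (G(v, D) = D*v + D = D + D*v)
P = sqrt(21) (P = sqrt(29 + 4*(1 + (-1 - 2))) = sqrt(29 + 4*(1 - 3)) = sqrt(29 + 4*(-2)) = sqrt(29 - 8) = sqrt(21) ≈ 4.5826)
x(11, 2)*(-71 + P) = 8*(-71 + sqrt(21)) = -568 + 8*sqrt(21)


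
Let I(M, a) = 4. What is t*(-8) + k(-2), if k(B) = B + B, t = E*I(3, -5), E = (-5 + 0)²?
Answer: -804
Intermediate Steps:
E = 25 (E = (-5)² = 25)
t = 100 (t = 25*4 = 100)
k(B) = 2*B
t*(-8) + k(-2) = 100*(-8) + 2*(-2) = -800 - 4 = -804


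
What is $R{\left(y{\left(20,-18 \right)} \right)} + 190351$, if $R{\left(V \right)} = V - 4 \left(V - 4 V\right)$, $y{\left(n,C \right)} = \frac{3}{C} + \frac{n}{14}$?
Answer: $\frac{7995431}{42} \approx 1.9037 \cdot 10^{5}$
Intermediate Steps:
$y{\left(n,C \right)} = \frac{3}{C} + \frac{n}{14}$ ($y{\left(n,C \right)} = \frac{3}{C} + n \frac{1}{14} = \frac{3}{C} + \frac{n}{14}$)
$R{\left(V \right)} = 13 V$ ($R{\left(V \right)} = V - 4 \left(- 3 V\right) = V + 12 V = 13 V$)
$R{\left(y{\left(20,-18 \right)} \right)} + 190351 = 13 \left(\frac{3}{-18} + \frac{1}{14} \cdot 20\right) + 190351 = 13 \left(3 \left(- \frac{1}{18}\right) + \frac{10}{7}\right) + 190351 = 13 \left(- \frac{1}{6} + \frac{10}{7}\right) + 190351 = 13 \cdot \frac{53}{42} + 190351 = \frac{689}{42} + 190351 = \frac{7995431}{42}$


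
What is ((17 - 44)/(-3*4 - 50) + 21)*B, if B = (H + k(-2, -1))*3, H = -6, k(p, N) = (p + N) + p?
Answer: -43857/62 ≈ -707.37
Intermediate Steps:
k(p, N) = N + 2*p (k(p, N) = (N + p) + p = N + 2*p)
B = -33 (B = (-6 + (-1 + 2*(-2)))*3 = (-6 + (-1 - 4))*3 = (-6 - 5)*3 = -11*3 = -33)
((17 - 44)/(-3*4 - 50) + 21)*B = ((17 - 44)/(-3*4 - 50) + 21)*(-33) = (-27/(-12 - 50) + 21)*(-33) = (-27/(-62) + 21)*(-33) = (-27*(-1/62) + 21)*(-33) = (27/62 + 21)*(-33) = (1329/62)*(-33) = -43857/62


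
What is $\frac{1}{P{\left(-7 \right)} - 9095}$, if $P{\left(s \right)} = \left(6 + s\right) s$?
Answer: $- \frac{1}{9088} \approx -0.00011004$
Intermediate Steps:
$P{\left(s \right)} = s \left(6 + s\right)$
$\frac{1}{P{\left(-7 \right)} - 9095} = \frac{1}{- 7 \left(6 - 7\right) - 9095} = \frac{1}{\left(-7\right) \left(-1\right) - 9095} = \frac{1}{7 - 9095} = \frac{1}{-9088} = - \frac{1}{9088}$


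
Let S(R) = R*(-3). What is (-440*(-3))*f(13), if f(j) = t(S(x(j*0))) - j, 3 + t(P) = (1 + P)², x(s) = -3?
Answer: 110880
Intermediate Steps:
S(R) = -3*R
t(P) = -3 + (1 + P)²
f(j) = 97 - j (f(j) = (-3 + (1 - 3*(-3))²) - j = (-3 + (1 + 9)²) - j = (-3 + 10²) - j = (-3 + 100) - j = 97 - j)
(-440*(-3))*f(13) = (-440*(-3))*(97 - 1*13) = 1320*(97 - 13) = 1320*84 = 110880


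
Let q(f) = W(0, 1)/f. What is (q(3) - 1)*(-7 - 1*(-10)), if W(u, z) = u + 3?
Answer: 0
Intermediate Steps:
W(u, z) = 3 + u
q(f) = 3/f (q(f) = (3 + 0)/f = 3/f)
(q(3) - 1)*(-7 - 1*(-10)) = (3/3 - 1)*(-7 - 1*(-10)) = (3*(1/3) - 1)*(-7 + 10) = (1 - 1)*3 = 0*3 = 0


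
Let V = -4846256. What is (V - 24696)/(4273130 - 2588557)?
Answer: -4870952/1684573 ≈ -2.8915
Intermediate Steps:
(V - 24696)/(4273130 - 2588557) = (-4846256 - 24696)/(4273130 - 2588557) = -4870952/1684573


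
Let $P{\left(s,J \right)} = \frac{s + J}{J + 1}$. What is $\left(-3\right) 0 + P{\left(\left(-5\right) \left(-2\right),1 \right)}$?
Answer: $\frac{11}{2} \approx 5.5$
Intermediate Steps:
$P{\left(s,J \right)} = \frac{J + s}{1 + J}$
$\left(-3\right) 0 + P{\left(\left(-5\right) \left(-2\right),1 \right)} = \left(-3\right) 0 + \frac{1 - -10}{1 + 1} = 0 + \frac{1 + 10}{2} = 0 + \frac{1}{2} \cdot 11 = 0 + \frac{11}{2} = \frac{11}{2}$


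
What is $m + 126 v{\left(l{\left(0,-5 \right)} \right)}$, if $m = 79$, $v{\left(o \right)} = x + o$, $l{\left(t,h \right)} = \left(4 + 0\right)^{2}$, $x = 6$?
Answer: $2851$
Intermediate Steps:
$l{\left(t,h \right)} = 16$ ($l{\left(t,h \right)} = 4^{2} = 16$)
$v{\left(o \right)} = 6 + o$
$m + 126 v{\left(l{\left(0,-5 \right)} \right)} = 79 + 126 \left(6 + 16\right) = 79 + 126 \cdot 22 = 79 + 2772 = 2851$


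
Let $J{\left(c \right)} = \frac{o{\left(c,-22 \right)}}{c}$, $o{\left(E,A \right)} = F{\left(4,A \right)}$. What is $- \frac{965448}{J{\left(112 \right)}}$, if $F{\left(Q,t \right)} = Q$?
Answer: $-27032544$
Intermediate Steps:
$o{\left(E,A \right)} = 4$
$J{\left(c \right)} = \frac{4}{c}$
$- \frac{965448}{J{\left(112 \right)}} = - \frac{965448}{4 \cdot \frac{1}{112}} = - 965448 \frac{1}{\frac{1}{28}} = \left(-965448\right) 28 = -27032544$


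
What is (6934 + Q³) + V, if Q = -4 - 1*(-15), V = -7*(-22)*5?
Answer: 9035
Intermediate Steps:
V = 770 (V = 154*5 = 770)
Q = 11 (Q = -4 + 15 = 11)
(6934 + Q³) + V = (6934 + 11³) + 770 = (6934 + 1331) + 770 = 8265 + 770 = 9035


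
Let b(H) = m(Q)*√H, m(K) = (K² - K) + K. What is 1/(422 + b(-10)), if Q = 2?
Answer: 211/89122 - I*√10/44561 ≈ 0.0023675 - 7.0965e-5*I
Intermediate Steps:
m(K) = K²
b(H) = 4*√H (b(H) = 2²*√H = 4*√H)
1/(422 + b(-10)) = 1/(422 + 4*√(-10)) = 1/(422 + 4*(I*√10)) = 1/(422 + 4*I*√10)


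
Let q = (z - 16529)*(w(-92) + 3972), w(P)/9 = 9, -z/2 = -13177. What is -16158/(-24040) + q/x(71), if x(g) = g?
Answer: 478645688109/853420 ≈ 5.6086e+5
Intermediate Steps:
z = 26354 (z = -2*(-13177) = 26354)
w(P) = 81 (w(P) = 9*9 = 81)
q = 39820725 (q = (26354 - 16529)*(81 + 3972) = 9825*4053 = 39820725)
-16158/(-24040) + q/x(71) = -16158/(-24040) + 39820725/71 = -16158*(-1/24040) + 39820725*(1/71) = 8079/12020 + 39820725/71 = 478645688109/853420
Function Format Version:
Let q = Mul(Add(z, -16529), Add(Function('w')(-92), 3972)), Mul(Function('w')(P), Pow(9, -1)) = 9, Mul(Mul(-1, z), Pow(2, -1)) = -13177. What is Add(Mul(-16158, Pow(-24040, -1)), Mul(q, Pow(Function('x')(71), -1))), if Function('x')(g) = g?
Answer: Rational(478645688109, 853420) ≈ 5.6086e+5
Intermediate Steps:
z = 26354 (z = Mul(-2, -13177) = 26354)
Function('w')(P) = 81 (Function('w')(P) = Mul(9, 9) = 81)
q = 39820725 (q = Mul(Add(26354, -16529), Add(81, 3972)) = Mul(9825, 4053) = 39820725)
Add(Mul(-16158, Pow(-24040, -1)), Mul(q, Pow(Function('x')(71), -1))) = Add(Mul(-16158, Pow(-24040, -1)), Mul(39820725, Pow(71, -1))) = Add(Mul(-16158, Rational(-1, 24040)), Mul(39820725, Rational(1, 71))) = Add(Rational(8079, 12020), Rational(39820725, 71)) = Rational(478645688109, 853420)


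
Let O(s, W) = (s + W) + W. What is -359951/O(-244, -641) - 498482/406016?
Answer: 36346295421/154895104 ≈ 234.65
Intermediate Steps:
O(s, W) = s + 2*W (O(s, W) = (W + s) + W = s + 2*W)
-359951/O(-244, -641) - 498482/406016 = -359951/(-244 + 2*(-641)) - 498482/406016 = -359951/(-244 - 1282) - 498482*1/406016 = -359951/(-1526) - 249241/203008 = -359951*(-1/1526) - 249241/203008 = 359951/1526 - 249241/203008 = 36346295421/154895104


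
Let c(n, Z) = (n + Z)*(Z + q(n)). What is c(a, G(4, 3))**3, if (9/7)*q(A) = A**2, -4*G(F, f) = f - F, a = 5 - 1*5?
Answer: 1/4096 ≈ 0.00024414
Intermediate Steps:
a = 0 (a = 5 - 5 = 0)
G(F, f) = -f/4 + F/4 (G(F, f) = -(f - F)/4 = -f/4 + F/4)
q(A) = 7*A**2/9
c(n, Z) = (Z + n)*(Z + 7*n**2/9) (c(n, Z) = (n + Z)*(Z + 7*n**2/9) = (Z + n)*(Z + 7*n**2/9))
c(a, G(4, 3))**3 = ((-1/4*3 + (1/4)*4)**2 + (7/9)*0**3 + (-1/4*3 + (1/4)*4)*0 + (7/9)*(-1/4*3 + (1/4)*4)*0**2)**3 = ((-3/4 + 1)**2 + (7/9)*0 + (-3/4 + 1)*0 + (7/9)*(-3/4 + 1)*0)**3 = ((1/4)**2 + 0 + (1/4)*0 + (7/9)*(1/4)*0)**3 = (1/16 + 0 + 0 + 0)**3 = (1/16)**3 = 1/4096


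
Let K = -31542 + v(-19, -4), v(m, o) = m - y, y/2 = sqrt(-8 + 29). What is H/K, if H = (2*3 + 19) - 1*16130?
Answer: 508289905/996096637 - 32210*sqrt(21)/996096637 ≈ 0.51013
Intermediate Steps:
H = -16105 (H = (6 + 19) - 16130 = 25 - 16130 = -16105)
y = 2*sqrt(21) (y = 2*sqrt(-8 + 29) = 2*sqrt(21) ≈ 9.1651)
v(m, o) = m - 2*sqrt(21)
K = -31561 - 2*sqrt(21) (K = -31542 + (-19 - 2*sqrt(21)) = -31561 - 2*sqrt(21) ≈ -31570.)
H/K = -16105/(-31561 - 2*sqrt(21))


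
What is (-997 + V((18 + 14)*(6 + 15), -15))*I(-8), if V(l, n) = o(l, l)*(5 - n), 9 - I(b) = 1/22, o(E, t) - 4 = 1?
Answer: -176709/22 ≈ -8032.2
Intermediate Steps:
o(E, t) = 5 (o(E, t) = 4 + 1 = 5)
I(b) = 197/22 (I(b) = 9 - 1/22 = 197/22)
V(l, n) = 25 - 5*n (V(l, n) = 5*(5 - n) = 25 - 5*n)
(-997 + V((18 + 14)*(6 + 15), -15))*I(-8) = (-997 + (25 - 5*(-15)))*(197/22) = (-997 + (25 + 75))*(197/22) = (-997 + 100)*(197/22) = -897*197/22 = -176709/22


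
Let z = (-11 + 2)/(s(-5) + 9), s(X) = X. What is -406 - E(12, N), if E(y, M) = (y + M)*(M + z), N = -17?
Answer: -2009/4 ≈ -502.25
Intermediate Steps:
z = -9/4 (z = (-11 + 2)/(-5 + 9) = -9/4 ≈ -2.2500)
E(y, M) = (-9/4 + M)*(M + y) (E(y, M) = (y + M)*(M - 9/4) = (M + y)*(-9/4 + M) = (-9/4 + M)*(M + y))
-406 - E(12, N) = -406 - ((-17)**2 - 9/4*(-17) - 9/4*12 - 17*12) = -406 - (289 + 153/4 - 27 - 204) = -406 - 1*385/4 = -406 - 385/4 = -2009/4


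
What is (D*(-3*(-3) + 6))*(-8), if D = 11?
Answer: -1320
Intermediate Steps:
(D*(-3*(-3) + 6))*(-8) = (11*(-3*(-3) + 6))*(-8) = (11*(9 + 6))*(-8) = (11*15)*(-8) = 165*(-8) = -1320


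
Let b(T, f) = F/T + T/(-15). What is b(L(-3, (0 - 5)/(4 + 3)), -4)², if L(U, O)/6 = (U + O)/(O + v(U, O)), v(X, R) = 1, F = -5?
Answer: 4214809/152100 ≈ 27.711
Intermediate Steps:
L(U, O) = 6*(O + U)/(1 + O) (L(U, O) = 6*((U + O)/(O + 1)) = 6*((O + U)/(1 + O)) = 6*(O + U)/(1 + O))
b(T, f) = -5/T - T/15 (b(T, f) = -5/T + T/(-15) = -5/T + T*(-1/15) = -5/T - T/15)
b(L(-3, (0 - 5)/(4 + 3)), -4)² = (-5*(1 + (0 - 5)/(4 + 3))/(6*((0 - 5)/(4 + 3) - 3)) - 2*((0 - 5)/(4 + 3) - 3)/(5*(1 + (0 - 5)/(4 + 3))))² = (-5*(1 - 5/7)/(6*(-5/7 - 3)) - 2*(-5/7 - 3)/(5*(1 - 5/7)))² = (-5/(6*(-26/7)/(2/7)) - 2*(-26)/(5*2/7*7))² = (-5/(6*(7/2)*(-26/7)) - 2*7*(-26)/(5*2*7))² = (-5/(-78) - 1/15*(-78))² = (-5*(-1/78) + 26/5)² = (5/78 + 26/5)² = (2053/390)² = 4214809/152100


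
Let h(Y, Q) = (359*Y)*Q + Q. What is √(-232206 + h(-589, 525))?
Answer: 72*I*√21459 ≈ 10547.0*I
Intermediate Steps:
h(Y, Q) = Q + 359*Q*Y (h(Y, Q) = 359*Q*Y + Q = Q + 359*Q*Y)
√(-232206 + h(-589, 525)) = √(-232206 + 525*(1 + 359*(-589))) = √(-232206 + 525*(1 - 211451)) = √(-232206 + 525*(-211450)) = √(-232206 - 111011250) = √(-111243456) = 72*I*√21459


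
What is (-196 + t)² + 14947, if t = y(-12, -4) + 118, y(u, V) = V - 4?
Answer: 22343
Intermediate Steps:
y(u, V) = -4 + V
t = 110 (t = (-4 - 4) + 118 = -8 + 118 = 110)
(-196 + t)² + 14947 = (-196 + 110)² + 14947 = (-86)² + 14947 = 7396 + 14947 = 22343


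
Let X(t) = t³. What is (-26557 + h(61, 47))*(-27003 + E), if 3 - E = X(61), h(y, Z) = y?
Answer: 6729480576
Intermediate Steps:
E = -226978 (E = 3 - 1*61³ = 3 - 1*226981 = 3 - 226981 = -226978)
(-26557 + h(61, 47))*(-27003 + E) = (-26557 + 61)*(-27003 - 226978) = -26496*(-253981) = 6729480576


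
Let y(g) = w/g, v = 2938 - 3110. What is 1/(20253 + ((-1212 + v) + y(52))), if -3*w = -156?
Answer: 1/18870 ≈ 5.2994e-5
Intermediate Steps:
v = -172
w = 52 (w = -⅓*(-156) = 52)
y(g) = 52/g
1/(20253 + ((-1212 + v) + y(52))) = 1/(20253 + ((-1212 - 172) + 52/52)) = 1/(20253 + (-1384 + 52*(1/52))) = 1/(20253 + (-1384 + 1)) = 1/(20253 - 1383) = 1/18870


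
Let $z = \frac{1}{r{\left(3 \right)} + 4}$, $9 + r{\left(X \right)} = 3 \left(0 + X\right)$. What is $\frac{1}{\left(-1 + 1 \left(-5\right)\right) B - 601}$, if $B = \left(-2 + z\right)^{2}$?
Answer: $- \frac{8}{4955} \approx -0.0016145$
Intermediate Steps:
$r{\left(X \right)} = -9 + 3 X$ ($r{\left(X \right)} = -9 + 3 \left(0 + X\right) = -9 + 3 X$)
$z = \frac{1}{4}$ ($z = \frac{1}{\left(-9 + 3 \cdot 3\right) + 4} = \frac{1}{\left(-9 + 9\right) + 4} = \frac{1}{0 + 4} = \frac{1}{4} \approx 0.25$)
$B = \frac{49}{16}$ ($B = \left(-2 + \frac{1}{4}\right)^{2} = \left(- \frac{7}{4}\right)^{2} = \frac{49}{16} \approx 3.0625$)
$\frac{1}{\left(-1 + 1 \left(-5\right)\right) B - 601} = \frac{1}{\left(-1 + 1 \left(-5\right)\right) \frac{49}{16} - 601} = \frac{1}{\left(-1 - 5\right) \frac{49}{16} - 601} = \frac{1}{\left(-6\right) \frac{49}{16} - 601} = \frac{1}{- \frac{147}{8} - 601} = \frac{1}{- \frac{4955}{8}} = - \frac{8}{4955}$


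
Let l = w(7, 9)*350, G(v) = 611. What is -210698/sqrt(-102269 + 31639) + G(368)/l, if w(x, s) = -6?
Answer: -611/2100 + 105349*I*sqrt(70630)/35315 ≈ -0.29095 + 792.8*I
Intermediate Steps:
l = -2100 (l = -6*350 = -2100)
-210698/sqrt(-102269 + 31639) + G(368)/l = -210698/sqrt(-102269 + 31639) + 611/(-2100) = -210698*(-I*sqrt(70630)/70630) + 611*(-1/2100) = -210698*(-I*sqrt(70630)/70630) - 611/2100 = -(-105349)*I*sqrt(70630)/35315 - 611/2100 = 105349*I*sqrt(70630)/35315 - 611/2100 = -611/2100 + 105349*I*sqrt(70630)/35315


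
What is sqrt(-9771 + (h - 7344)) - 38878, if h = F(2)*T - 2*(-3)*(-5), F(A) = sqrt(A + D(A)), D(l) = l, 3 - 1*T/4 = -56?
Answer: -38878 + I*sqrt(16673) ≈ -38878.0 + 129.12*I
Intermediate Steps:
T = 236 (T = 12 - 4*(-56) = 12 + 224 = 236)
F(A) = sqrt(2)*sqrt(A) (F(A) = sqrt(A + A) = sqrt(2*A) = sqrt(2)*sqrt(A))
h = 442 (h = (sqrt(2)*sqrt(2))*236 - 2*(-3)*(-5) = 2*236 + 6*(-5) = 472 - 30 = 442)
sqrt(-9771 + (h - 7344)) - 38878 = sqrt(-9771 + (442 - 7344)) - 38878 = sqrt(-9771 - 6902) - 38878 = sqrt(-16673) - 38878 = I*sqrt(16673) - 38878 = -38878 + I*sqrt(16673)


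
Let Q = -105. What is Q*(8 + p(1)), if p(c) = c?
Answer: -945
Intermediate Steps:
Q*(8 + p(1)) = -105*(8 + 1) = -105*9 = -945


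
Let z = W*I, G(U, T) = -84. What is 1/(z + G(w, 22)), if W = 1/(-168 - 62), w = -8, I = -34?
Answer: -115/9643 ≈ -0.011926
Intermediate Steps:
W = -1/230 (W = 1/(-230) = -1/230 ≈ -0.0043478)
z = 17/115 (z = -1/230*(-34) = 17/115 ≈ 0.14783)
1/(z + G(w, 22)) = 1/(17/115 - 84) = 1/(-9643/115) = -115/9643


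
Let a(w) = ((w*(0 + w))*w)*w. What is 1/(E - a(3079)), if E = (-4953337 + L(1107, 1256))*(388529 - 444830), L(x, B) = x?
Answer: -1/89596153916851 ≈ -1.1161e-14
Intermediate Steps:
a(w) = w⁴ (a(w) = ((w*w)*w)*w = (w²*w)*w = w³*w = w⁴)
E = 278815501230 (E = (-4953337 + 1107)*(388529 - 444830) = -4952230*(-56301) = 278815501230)
1/(E - a(3079)) = 1/(278815501230 - 1*3079⁴) = 1/(278815501230 - 1*89874969418081) = 1/(278815501230 - 89874969418081) = 1/(-89596153916851) = -1/89596153916851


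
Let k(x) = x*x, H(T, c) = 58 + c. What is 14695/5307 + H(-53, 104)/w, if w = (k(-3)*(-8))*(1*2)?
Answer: 69797/42456 ≈ 1.6440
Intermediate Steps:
k(x) = x²
w = -144 (w = ((-3)²*(-8))*(1*2) = (9*(-8))*2 = -72*2 = -144)
14695/5307 + H(-53, 104)/w = 14695/5307 + (58 + 104)/(-144) = 14695*(1/5307) + 162*(-1/144) = 14695/5307 - 9/8 = 69797/42456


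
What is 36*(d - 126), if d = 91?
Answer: -1260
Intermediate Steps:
36*(d - 126) = 36*(91 - 126) = 36*(-35) = -1260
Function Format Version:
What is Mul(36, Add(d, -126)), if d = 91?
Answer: -1260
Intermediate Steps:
Mul(36, Add(d, -126)) = Mul(36, Add(91, -126)) = Mul(36, -35) = -1260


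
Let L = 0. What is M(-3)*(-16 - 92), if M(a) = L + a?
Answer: 324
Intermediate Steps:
M(a) = a (M(a) = 0 + a = a)
M(-3)*(-16 - 92) = -3*(-16 - 92) = -3*(-108) = 324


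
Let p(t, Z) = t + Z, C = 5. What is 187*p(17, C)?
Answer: 4114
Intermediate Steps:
p(t, Z) = Z + t
187*p(17, C) = 187*(5 + 17) = 187*22 = 4114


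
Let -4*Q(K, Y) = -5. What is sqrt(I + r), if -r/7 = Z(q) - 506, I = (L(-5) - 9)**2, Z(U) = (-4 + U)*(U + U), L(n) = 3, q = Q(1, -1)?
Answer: sqrt(58018)/4 ≈ 60.217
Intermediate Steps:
Q(K, Y) = 5/4 (Q(K, Y) = -1/4*(-5) = 5/4)
q = 5/4 ≈ 1.2500
Z(U) = 2*U*(-4 + U) (Z(U) = (-4 + U)*(2*U) = 2*U*(-4 + U))
I = 36 (I = (3 - 9)**2 = (-6)**2 = 36)
r = 28721/8 (r = -7*(2*(5/4)*(-4 + 5/4) - 506) = -7*(2*(5/4)*(-11/4) - 506) = -7*(-55/8 - 506) = -7*(-4103/8) = 28721/8 ≈ 3590.1)
sqrt(I + r) = sqrt(36 + 28721/8) = sqrt(29009/8) = sqrt(58018)/4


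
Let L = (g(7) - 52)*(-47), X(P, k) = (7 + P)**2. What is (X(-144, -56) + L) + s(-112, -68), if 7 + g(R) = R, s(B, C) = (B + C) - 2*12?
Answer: 21009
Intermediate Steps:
s(B, C) = -24 + B + C (s(B, C) = (B + C) - 24 = -24 + B + C)
g(R) = -7 + R
L = 2444 (L = ((-7 + 7) - 52)*(-47) = (0 - 52)*(-47) = -52*(-47) = 2444)
(X(-144, -56) + L) + s(-112, -68) = ((7 - 144)**2 + 2444) + (-24 - 112 - 68) = ((-137)**2 + 2444) - 204 = (18769 + 2444) - 204 = 21213 - 204 = 21009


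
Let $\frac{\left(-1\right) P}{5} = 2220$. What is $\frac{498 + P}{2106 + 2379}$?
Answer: $- \frac{3534}{1495} \approx -2.3639$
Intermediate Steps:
$P = -11100$ ($P = \left(-5\right) 2220 = -11100$)
$\frac{498 + P}{2106 + 2379} = \frac{498 - 11100}{2106 + 2379} = - \frac{10602}{4485} = \left(-10602\right) \frac{1}{4485} = - \frac{3534}{1495}$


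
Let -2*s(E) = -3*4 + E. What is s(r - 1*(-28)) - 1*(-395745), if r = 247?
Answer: 791227/2 ≈ 3.9561e+5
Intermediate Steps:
s(E) = 6 - E/2 (s(E) = -(-3*4 + E)/2 = -(-12 + E)/2 = 6 - E/2)
s(r - 1*(-28)) - 1*(-395745) = (6 - (247 - 1*(-28))/2) - 1*(-395745) = (6 - (247 + 28)/2) + 395745 = (6 - ½*275) + 395745 = (6 - 275/2) + 395745 = -263/2 + 395745 = 791227/2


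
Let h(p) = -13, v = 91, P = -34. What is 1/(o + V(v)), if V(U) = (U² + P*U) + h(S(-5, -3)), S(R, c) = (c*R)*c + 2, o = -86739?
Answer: -1/81565 ≈ -1.2260e-5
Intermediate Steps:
S(R, c) = 2 + R*c² (S(R, c) = (R*c)*c + 2 = R*c² + 2 = 2 + R*c²)
V(U) = -13 + U² - 34*U (V(U) = (U² - 34*U) - 13 = -13 + U² - 34*U)
1/(o + V(v)) = 1/(-86739 + (-13 + 91² - 34*91)) = 1/(-86739 + (-13 + 8281 - 3094)) = 1/(-86739 + 5174) = 1/(-81565) = -1/81565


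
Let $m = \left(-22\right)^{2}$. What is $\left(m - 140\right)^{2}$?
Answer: $118336$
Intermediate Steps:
$m = 484$
$\left(m - 140\right)^{2} = \left(484 - 140\right)^{2} = 344^{2} = 118336$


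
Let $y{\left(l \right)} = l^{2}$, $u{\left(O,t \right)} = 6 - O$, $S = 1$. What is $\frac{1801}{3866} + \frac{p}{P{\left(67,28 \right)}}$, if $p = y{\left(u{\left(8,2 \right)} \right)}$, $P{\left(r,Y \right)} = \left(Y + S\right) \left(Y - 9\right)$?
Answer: $\frac{1007815}{2130166} \approx 0.47312$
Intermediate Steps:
$P{\left(r,Y \right)} = \left(1 + Y\right) \left(-9 + Y\right)$ ($P{\left(r,Y \right)} = \left(Y + 1\right) \left(Y - 9\right) = \left(1 + Y\right) \left(-9 + Y\right)$)
$p = 4$ ($p = \left(6 - 8\right)^{2} = \left(-2\right)^{2} = 4$)
$\frac{1801}{3866} + \frac{p}{P{\left(67,28 \right)}} = \frac{1801}{3866} + \frac{4}{-9 + 28^{2} - 224} = 1801 \cdot \frac{1}{3866} + \frac{4}{-9 + 784 - 224} = \frac{1801}{3866} + \frac{4}{551} = \frac{1007815}{2130166}$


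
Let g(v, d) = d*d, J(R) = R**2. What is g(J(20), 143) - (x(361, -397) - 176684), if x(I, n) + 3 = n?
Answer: 197533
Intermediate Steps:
x(I, n) = -3 + n
g(v, d) = d**2
g(J(20), 143) - (x(361, -397) - 176684) = 143**2 - ((-3 - 397) - 176684) = 20449 - (-400 - 176684) = 20449 - 1*(-177084) = 20449 + 177084 = 197533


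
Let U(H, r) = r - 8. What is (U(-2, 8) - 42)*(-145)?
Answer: 6090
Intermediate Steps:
U(H, r) = -8 + r
(U(-2, 8) - 42)*(-145) = ((-8 + 8) - 42)*(-145) = (0 - 42)*(-145) = -42*(-145) = 6090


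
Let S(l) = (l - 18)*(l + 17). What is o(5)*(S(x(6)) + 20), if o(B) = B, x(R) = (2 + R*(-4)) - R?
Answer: 2630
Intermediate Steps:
x(R) = 2 - 5*R (x(R) = (2 - 4*R) - R = 2 - 5*R)
S(l) = (-18 + l)*(17 + l)
o(5)*(S(x(6)) + 20) = 5*((-306 + (2 - 5*6)² - (2 - 5*6)) + 20) = 5*((-306 + (2 - 30)² - (2 - 30)) + 20) = 5*((-306 + (-28)² - 1*(-28)) + 20) = 5*((-306 + 784 + 28) + 20) = 5*(506 + 20) = 5*526 = 2630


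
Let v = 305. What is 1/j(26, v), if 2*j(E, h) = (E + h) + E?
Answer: 2/357 ≈ 0.0056022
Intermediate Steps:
j(E, h) = E + h/2 (j(E, h) = ((E + h) + E)/2 = (h + 2*E)/2 = E + h/2)
1/j(26, v) = 1/(26 + (½)*305) = 1/(26 + 305/2) = 1/(357/2) = 2/357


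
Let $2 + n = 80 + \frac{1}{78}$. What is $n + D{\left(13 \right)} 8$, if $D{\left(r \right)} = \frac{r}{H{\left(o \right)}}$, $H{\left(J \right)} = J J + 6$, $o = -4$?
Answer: $\frac{70991}{858} \approx 82.74$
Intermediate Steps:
$n = \frac{6085}{78}$ ($n = -2 + \left(80 + \frac{1}{78}\right) = -2 + \frac{6241}{78} = \frac{6085}{78} \approx 78.013$)
$H{\left(J \right)} = 6 + J^{2}$ ($H{\left(J \right)} = J^{2} + 6 = 6 + J^{2}$)
$D{\left(r \right)} = \frac{r}{22}$ ($D{\left(r \right)} = \frac{r}{6 + \left(-4\right)^{2}} = \frac{r}{6 + 16} = \frac{r}{22}$)
$n + D{\left(13 \right)} 8 = \frac{6085}{78} + \frac{1}{22} \cdot 13 \cdot 8 = \frac{6085}{78} + \frac{13}{22} \cdot 8 = \frac{6085}{78} + \frac{52}{11} = \frac{70991}{858}$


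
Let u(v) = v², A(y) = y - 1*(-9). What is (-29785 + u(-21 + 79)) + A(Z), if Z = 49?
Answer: -26363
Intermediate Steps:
A(y) = 9 + y (A(y) = y + 9 = 9 + y)
(-29785 + u(-21 + 79)) + A(Z) = (-29785 + (-21 + 79)²) + (9 + 49) = (-29785 + 58²) + 58 = (-29785 + 3364) + 58 = -26421 + 58 = -26363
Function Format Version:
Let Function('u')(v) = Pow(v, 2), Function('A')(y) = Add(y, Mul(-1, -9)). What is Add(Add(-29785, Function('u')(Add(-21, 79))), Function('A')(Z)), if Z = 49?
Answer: -26363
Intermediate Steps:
Function('A')(y) = Add(9, y) (Function('A')(y) = Add(y, 9) = Add(9, y))
Add(Add(-29785, Function('u')(Add(-21, 79))), Function('A')(Z)) = Add(Add(-29785, Pow(Add(-21, 79), 2)), Add(9, 49)) = Add(Add(-29785, Pow(58, 2)), 58) = Add(Add(-29785, 3364), 58) = Add(-26421, 58) = -26363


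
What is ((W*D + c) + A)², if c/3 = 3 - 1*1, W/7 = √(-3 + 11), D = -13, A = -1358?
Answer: 1894152 + 492128*√2 ≈ 2.5901e+6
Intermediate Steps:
W = 14*√2 (W = 7*√(-3 + 11) = 7*√8 = 7*(2*√2) = 14*√2 ≈ 19.799)
c = 6 (c = 3*(3 - 1*1) = 3*(3 - 1) = 3*2 = 6)
((W*D + c) + A)² = (((14*√2)*(-13) + 6) - 1358)² = ((-182*√2 + 6) - 1358)² = ((6 - 182*√2) - 1358)² = (-1352 - 182*√2)²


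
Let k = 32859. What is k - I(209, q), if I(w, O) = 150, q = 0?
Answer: 32709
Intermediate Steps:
k - I(209, q) = 32859 - 1*150 = 32859 - 150 = 32709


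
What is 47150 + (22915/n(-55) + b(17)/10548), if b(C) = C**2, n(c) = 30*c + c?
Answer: 169544083265/3596868 ≈ 47137.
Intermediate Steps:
n(c) = 31*c
47150 + (22915/n(-55) + b(17)/10548) = 47150 + (22915/((31*(-55))) + 17**2/10548) = 47150 + (22915/(-1705) + 289*(1/10548)) = 47150 + (22915*(-1/1705) + 289/10548) = 47150 + (-4583/341 + 289/10548) = 47150 - 48242935/3596868 = 169544083265/3596868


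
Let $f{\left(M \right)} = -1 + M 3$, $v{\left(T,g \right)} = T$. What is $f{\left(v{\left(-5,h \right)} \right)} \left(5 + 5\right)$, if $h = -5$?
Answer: $-160$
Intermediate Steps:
$f{\left(M \right)} = -1 + 3 M$
$f{\left(v{\left(-5,h \right)} \right)} \left(5 + 5\right) = \left(-1 + 3 \left(-5\right)\right) \left(5 + 5\right) = \left(-1 - 15\right) 10 = \left(-16\right) 10 = -160$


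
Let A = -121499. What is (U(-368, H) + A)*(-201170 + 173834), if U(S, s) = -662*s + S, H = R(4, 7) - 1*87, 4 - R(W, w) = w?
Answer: 1702677432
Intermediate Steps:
R(W, w) = 4 - w
H = -90 (H = (4 - 1*7) - 1*87 = (4 - 7) - 87 = -3 - 87 = -90)
U(S, s) = S - 662*s
(U(-368, H) + A)*(-201170 + 173834) = ((-368 - 662*(-90)) - 121499)*(-201170 + 173834) = ((-368 + 59580) - 121499)*(-27336) = (59212 - 121499)*(-27336) = -62287*(-27336) = 1702677432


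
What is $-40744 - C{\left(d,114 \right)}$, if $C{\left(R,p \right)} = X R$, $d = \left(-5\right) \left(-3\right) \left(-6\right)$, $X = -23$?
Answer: $-42814$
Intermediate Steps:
$d = -90$ ($d = 15 \left(-6\right) = -90$)
$C{\left(R,p \right)} = - 23 R$
$-40744 - C{\left(d,114 \right)} = -40744 - \left(-23\right) \left(-90\right) = -40744 - 2070 = -42814$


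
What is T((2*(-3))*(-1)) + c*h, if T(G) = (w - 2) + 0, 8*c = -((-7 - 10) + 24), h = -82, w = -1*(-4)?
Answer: 295/4 ≈ 73.750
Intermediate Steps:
w = 4
c = -7/8 (c = (-((-7 - 10) + 24))/8 = (-(-17 + 24))/8 = (-1*7)/8 = (⅛)*(-7) = -7/8 ≈ -0.87500)
T(G) = 2 (T(G) = (4 - 2) + 0 = 2 + 0 = 2)
T((2*(-3))*(-1)) + c*h = 2 - 7/8*(-82) = 2 + 287/4 = 295/4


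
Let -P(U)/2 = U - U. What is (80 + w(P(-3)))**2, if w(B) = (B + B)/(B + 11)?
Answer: 6400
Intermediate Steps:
P(U) = 0 (P(U) = -2*(U - U) = -2*0 = 0)
w(B) = 2*B/(11 + B) (w(B) = (2*B)/(11 + B) = 2*B/(11 + B))
(80 + w(P(-3)))**2 = (80 + 2*0/(11 + 0))**2 = (80 + 2*0/11)**2 = (80 + 2*0*(1/11))**2 = (80 + 0)**2 = 80**2 = 6400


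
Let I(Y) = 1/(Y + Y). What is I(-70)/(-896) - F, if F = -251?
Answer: 31485441/125440 ≈ 251.00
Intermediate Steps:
I(Y) = 1/(2*Y)
I(-70)/(-896) - F = ((½)/(-70))/(-896) - 1*(-251) = ((½)*(-1/70))*(-1/896) + 251 = -1/140*(-1/896) + 251 = 1/125440 + 251 = 31485441/125440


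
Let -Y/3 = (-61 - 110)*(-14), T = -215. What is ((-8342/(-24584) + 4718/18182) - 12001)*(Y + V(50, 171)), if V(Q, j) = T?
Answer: 9919404333268651/111746572 ≈ 8.8767e+7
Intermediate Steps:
V(Q, j) = -215
Y = -7182 (Y = -3*(-61 - 110)*(-14) = -(-513)*(-14) = -3*2394 = -7182)
((-8342/(-24584) + 4718/18182) - 12001)*(Y + V(50, 171)) = ((-8342/(-24584) + 4718/18182) - 12001)*(-7182 - 215) = ((-8342*(-1/24584) + 4718*(1/18182)) - 12001)*(-7397) = ((4171/12292 + 2359/9091) - 12001)*(-7397) = (66915389/111746572 - 12001)*(-7397) = -1341003695183/111746572*(-7397) = 9919404333268651/111746572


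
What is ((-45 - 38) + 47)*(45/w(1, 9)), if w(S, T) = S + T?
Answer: -162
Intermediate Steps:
((-45 - 38) + 47)*(45/w(1, 9)) = ((-45 - 38) + 47)*(45/(1 + 9)) = (-83 + 47)*(45/10) = -1620/10 = -36*9/2 = -162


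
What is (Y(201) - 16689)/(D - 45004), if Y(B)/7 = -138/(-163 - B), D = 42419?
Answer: 86769/13442 ≈ 6.4551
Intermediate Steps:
Y(B) = -966/(-163 - B) (Y(B) = 7*(-138/(-163 - B)) = -966/(-163 - B))
(Y(201) - 16689)/(D - 45004) = (966/(163 + 201) - 16689)/(42419 - 45004) = (966/364 - 16689)/(-2585) = (966*(1/364) - 16689)*(-1/2585) = (69/26 - 16689)*(-1/2585) = -433845/26*(-1/2585) = 86769/13442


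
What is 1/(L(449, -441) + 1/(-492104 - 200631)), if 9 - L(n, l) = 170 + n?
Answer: -692735/422568351 ≈ -0.0016393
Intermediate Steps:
L(n, l) = -161 - n (L(n, l) = 9 - (170 + n) = 9 + (-170 - n) = -161 - n)
1/(L(449, -441) + 1/(-492104 - 200631)) = 1/((-161 - 1*449) + 1/(-492104 - 200631)) = 1/((-161 - 449) + 1/(-692735)) = 1/(-610 - 1/692735) = 1/(-422568351/692735) = -692735/422568351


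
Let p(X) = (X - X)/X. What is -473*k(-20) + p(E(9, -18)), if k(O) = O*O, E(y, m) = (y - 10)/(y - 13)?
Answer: -189200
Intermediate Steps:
E(y, m) = (-10 + y)/(-13 + y)
p(X) = 0 (p(X) = 0/X = 0)
k(O) = O²
-473*k(-20) + p(E(9, -18)) = -473*(-20)² + 0 = -473*400 + 0 = -189200 + 0 = -189200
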